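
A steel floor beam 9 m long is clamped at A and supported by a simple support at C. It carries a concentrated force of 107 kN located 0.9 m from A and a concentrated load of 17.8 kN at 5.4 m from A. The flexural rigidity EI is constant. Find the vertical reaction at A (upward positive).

R_A = 115.6 kN

Remove the prop at C; the released (primary) structure is a cantilever built in at A.
Free-end deflection of the primary structure under the applied loading (downward +):
  point load 107 at a = 0.9: Pa²(3L − a)/(6EI) = 377/EI
  point load 17.8 at a = 5.4: Pa²(3L − a)/(6EI) = 1869/EI
  δ_0 = 2246/EI
Tip deflection under a unit load at C: L³/(3EI) = 243/EI.
Compatibility at C: δ_0 − R_C·δ_{CC} = 0, so R_C = 2246/243 = 9.241 kN.
Vertical equilibrium: R_A = ΣP − R_C = 124.8 − 9.241 = 115.6 kN.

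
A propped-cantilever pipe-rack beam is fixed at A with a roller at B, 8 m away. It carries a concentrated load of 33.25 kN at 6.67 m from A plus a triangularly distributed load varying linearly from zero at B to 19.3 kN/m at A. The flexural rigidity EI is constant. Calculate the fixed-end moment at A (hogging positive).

M_A = 103.8 kN·m

Remove the prop at B; the released (primary) structure is a cantilever built in at A.
Downward deflection at the released point B due to the loads:
  point load 33.25 at a = 6.67: Pa²(3L − a)/(6EI) = 4273/EI
  triangular load, peak 19.3 at the fixed end: w₀L⁴/(30EI) = 2635/EI
  δ_0 = 6908/EI
Flexibility coefficient — unit upward force at B: δ_{BB} = L³/(3EI) = 170.7/EI.
The prop prevents deflection at B: R_B = δ_0/δ_{BB} = 6908/170.7 = 40.47 kN.
Moment equilibrium about A: M_A = Σ(load moments about A) − R_B·L = 427.6 − 40.47×8 = 103.8 kN·m.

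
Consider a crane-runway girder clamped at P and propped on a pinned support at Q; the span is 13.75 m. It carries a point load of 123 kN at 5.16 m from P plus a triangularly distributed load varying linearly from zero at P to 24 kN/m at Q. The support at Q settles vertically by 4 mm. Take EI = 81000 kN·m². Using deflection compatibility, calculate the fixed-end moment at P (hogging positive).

M_P = 591.9 kN·m

Take the reaction at Q as the redundant and release it; the primary structure is a cantilever fixed at P.
Deflection at Q on the released cantilever, summing each load's contribution:
  point load 123 at a = 5.16: Pa²(3L − a)/(6EI) = 19699/EI
  triangular load, peak 24 at the free end: 11w₀L⁴/(120EI) = 78638/EI
  δ_0 = 98337/EI
Tip deflection under a unit load at Q: L³/(3EI) = 866.5/EI.
With EI = 81000 kN·m²: δ_0 = 1.214 m and δ_{QQ} = 0.010698 m/kN.
Compatibility — the beam at Q must follow the support down by 0.004 m: δ_0 − R_Q·δ_{QQ} = 0.004, so R_Q = (1.214 − 0.004)/0.010698 = 113.1 kN.
Moment equilibrium about P: M_P = Σ(load moments about P) − R_Q·L = 2147 − 113.1×13.75 = 591.9 kN·m.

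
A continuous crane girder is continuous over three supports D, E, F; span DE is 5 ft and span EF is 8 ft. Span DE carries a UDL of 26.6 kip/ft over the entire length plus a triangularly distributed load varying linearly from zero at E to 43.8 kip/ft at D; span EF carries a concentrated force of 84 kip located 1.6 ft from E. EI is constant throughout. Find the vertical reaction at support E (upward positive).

Insert a hinge at E; M_E is the redundant, and each span becomes simply supported.
End slopes at the hinge E, treating each span as simply supported:
  span DE: UDL 26.6: wL³/(24EI) = 138.5/EI
  span DE: triangular load, peak 43.8: 7w₀L³/(360EI) = 106.5/EI
  span EF: point load 84 at a = 1.6: Pab(L + b)/(6LEI) = 258/EI
  relative rotation θ_0 = (245 + 258)/EI = 503/EI
A unit hogging moment at E produces rotation L₁/(3EI) + L₂/(3EI) = 4.333/EI.
Slope continuity at E: θ_0 = M_E·4.333/EI, so M_E = 503/4.333 = 116.1 kip·ft (hogging).
Span DE, ΣM about D with M_E applied at E: R_E^{DE}·5 = 515 + 116.1, so R_E^{DE} = 126.2 kip and R_D = 242.5 − 126.2 = 116.3 kip.
Span EF, ΣM about F: R_E^{EF}·8 = 537.6 + 116.1, so R_E^{EF} = 81.71 kip and R_F = 84 − 81.71 = 2.289 kip.
R_E = 126.2 + 81.71 = 207.9 kip.

R_E = 207.9 kip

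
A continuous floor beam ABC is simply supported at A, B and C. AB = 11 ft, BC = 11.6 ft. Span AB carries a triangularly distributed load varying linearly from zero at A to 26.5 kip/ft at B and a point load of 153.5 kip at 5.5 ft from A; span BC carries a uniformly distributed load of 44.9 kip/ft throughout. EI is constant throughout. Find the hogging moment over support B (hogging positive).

M_B = 645.8 kip·ft

Release continuity at B by inserting a hinge; the redundant is the internal moment M_B. The primary structure is two simply-supported spans AB and BC.
Rotations at B on the released spans (each span's end-slope, ×1/EI):
  span AB: triangular load, peak 26.5: w₀L³/(45EI) = 783.8/EI
  span AB: point load 153.5 at a = 5.5: Pab(L + a)/(6LEI) = 1161/EI
  span BC: UDL 44.9: wL³/(24EI) = 2920/EI
  relative rotation θ_0 = (1945 + 2920)/EI = 4865/EI
A unit hogging moment at B produces rotation L₁/(3EI) + L₂/(3EI) = 7.533/EI.
Compatibility: M_B·(L₁+L₂)/(3EI) = θ_0, giving M_B = 645.8 kip·ft (hogging).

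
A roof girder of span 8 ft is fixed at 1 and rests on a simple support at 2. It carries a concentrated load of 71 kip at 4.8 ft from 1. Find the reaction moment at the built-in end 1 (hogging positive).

Remove the prop at 2; the released (primary) structure is a cantilever built in at 1.
Primary-structure tip deflection at 2 by superposition:
  point load 71 at a = 4.8: Pa²(3L − a)/(6EI) = 5235/EI
Flexibility coefficient — unit upward force at 2: δ_{22} = L³/(3EI) = 170.7/EI.
The prop prevents deflection at 2: R_2 = δ_0/δ_{22} = 5235/170.7 = 30.67 kip.
Moment equilibrium about 1: M_1 = Σ(load moments about 1) − R_2·L = 340.8 − 30.67×8 = 95.42 kip·ft.

M_1 = 95.42 kip·ft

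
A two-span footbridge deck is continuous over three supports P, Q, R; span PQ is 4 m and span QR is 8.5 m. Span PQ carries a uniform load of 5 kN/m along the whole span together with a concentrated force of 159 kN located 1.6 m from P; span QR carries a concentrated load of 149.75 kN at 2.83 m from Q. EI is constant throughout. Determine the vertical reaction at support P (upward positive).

R_P = 55.99 kN

Insert a hinge at Q; M_Q is the redundant, and each span becomes simply supported.
End slopes at the hinge Q, treating each span as simply supported:
  span PQ: UDL 5: wL³/(24EI) = 13.33/EI
  span PQ: point load 159 at a = 1.6: Pab(L + a)/(6LEI) = 142.5/EI
  span QR: point load 149.75 at a = 2.83: Pab(L + b)/(6LEI) = 667.6/EI
  relative rotation θ_0 = (155.8 + 667.6)/EI = 823.4/EI
A unit hogging moment at Q produces rotation L₁/(3EI) + L₂/(3EI) = 4.167/EI.
Compatibility: M_Q·(L₁+L₂)/(3EI) = θ_0, giving M_Q = 197.6 kN·m (hogging).
Span PQ, ΣM about P with M_Q applied at Q: R_Q^{PQ}·4 = 294.4 + 197.6, so R_Q^{PQ} = 123 kN and R_P = 179 − 123 = 55.99 kN.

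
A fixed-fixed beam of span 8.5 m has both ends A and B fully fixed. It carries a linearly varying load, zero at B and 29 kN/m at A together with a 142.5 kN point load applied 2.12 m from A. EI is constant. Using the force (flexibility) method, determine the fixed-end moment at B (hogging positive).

Release both end moments; the primary structure is a simply-supported span AB with redundants M_A and M_B.
End rotations of the released simple span under the applied load (×1/EI):
  at A: triangular load, peak 29: w₀L³/(45EI) = 395.8/EI
  at B: triangular load, peak 29: 7w₀L³/(360EI) = 346.3/EI
  at A: point load 142.5 at a = 2.12: Pab(L + b)/(6LEI) = 562.3/EI
  at B: point load 142.5 at a = 2.12: Pab(L + a)/(6LEI) = 401.4/EI
  θ_A0 = 958.1/EI,  θ_B0 = 747.7/EI
Flexibility coefficients: a unit moment at one end gives L/(3EI) there and L/(6EI) at the far end, so f₁₁ = f₂₂ = 2.833/EI and f₁₂ = f₂₁ = 1.417/EI.
Compatibility — zero rotation at each built-in end:
  2.833 M_A + 1.417 M_B = 958.1
  1.417 M_A + 2.833 M_B = 747.7
Solving the pair gives M_A = 275 kN·m and M_B = 126.4 kN·m (hogging).

M_B = 126.4 kN·m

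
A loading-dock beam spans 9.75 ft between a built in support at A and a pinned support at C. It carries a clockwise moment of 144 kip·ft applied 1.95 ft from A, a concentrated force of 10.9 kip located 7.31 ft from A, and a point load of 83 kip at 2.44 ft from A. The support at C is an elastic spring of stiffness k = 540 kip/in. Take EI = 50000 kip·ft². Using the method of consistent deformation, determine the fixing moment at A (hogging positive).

M_A = 216.8 kip·ft

Choose R_C as the redundant. The primary structure is the cantilever fixed at A.
Primary-structure tip deflection at C by superposition:
  clockwise couple 144 at a = 1.95: M₀a(2L − a)/(2EI) = 2464/EI
  point load 10.9 at a = 7.31: Pa²(3L − a)/(6EI) = 2130/EI
  point load 83 at a = 2.44: Pa²(3L − a)/(6EI) = 2208/EI
  δ_0 = 6802/EI
Flexibility coefficient — unit upward force at C: δ_{CC} = L³/(3EI) = 309/EI.
With EI = 50000 kip·ft²: δ_0 = 0.13604 ft and δ_{CC} = 0.006179 ft/kip.
Compatibility — the spring shortens by R_C/k under the reaction it provides: δ_0 − R_C·δ_{CC} = R_C/k. With 1/k = 1/(540×12) ft/kip = 0.000154 ft/kip, R_C = δ_0 / (δ_{CC} + 1/k) = 0.13604 / (0.006179 + 0.000154) = 21.48 kip.
Moment equilibrium about A: M_A = Σ(load moments about A) − R_C·L = 426.2 − 21.48×9.75 = 216.8 kip·ft.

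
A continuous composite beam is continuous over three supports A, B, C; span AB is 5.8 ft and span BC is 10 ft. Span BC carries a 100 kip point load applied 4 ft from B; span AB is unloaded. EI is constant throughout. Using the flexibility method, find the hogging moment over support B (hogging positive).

M_B = 121.5 kip·ft

Insert a hinge at B; M_B is the redundant, and each span becomes simply supported.
Rotations at B on the released spans (each span's end-slope, ×1/EI):
  span BC: point load 100 at a = 4: Pab(L + b)/(6LEI) = 640/EI
  relative rotation θ_0 = (0 + 640)/EI = 640/EI
A unit hogging moment at B produces rotation L₁/(3EI) + L₂/(3EI) = 5.267/EI.
Slope continuity at B: θ_0 = M_B·5.267/EI, so M_B = 640/5.267 = 121.5 kip·ft (hogging).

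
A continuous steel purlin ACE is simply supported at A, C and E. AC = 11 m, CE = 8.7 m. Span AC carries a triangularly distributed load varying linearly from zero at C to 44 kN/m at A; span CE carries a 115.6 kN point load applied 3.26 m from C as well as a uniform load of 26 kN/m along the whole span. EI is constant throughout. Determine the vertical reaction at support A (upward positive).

Take M_C as the redundant. Released structure: two simple spans AC and CE with a hinge at C.
Discontinuity in slope at C on the released structure — sum the simple-span end rotations:
  span AC: triangular load, peak 44: 7w₀L³/(360EI) = 1139/EI
  span CE: point load 115.6 at a = 3.26: Pab(L + b)/(6LEI) = 555.3/EI
  span CE: UDL 26: wL³/(24EI) = 713.4/EI
  relative rotation θ_0 = (1139 + 1269)/EI = 2407/EI
A unit hogging moment at C produces rotation L₁/(3EI) + L₂/(3EI) = 6.567/EI.
Compatibility: M_C·(L₁+L₂)/(3EI) = θ_0, giving M_C = 366.6 kN·m (hogging).
Span AC, ΣM about A with M_C applied at C: R_C^{AC}·11 = 887.3 + 366.6, so R_C^{AC} = 114 kN and R_A = 242 − 114 = 128 kN.

R_A = 128 kN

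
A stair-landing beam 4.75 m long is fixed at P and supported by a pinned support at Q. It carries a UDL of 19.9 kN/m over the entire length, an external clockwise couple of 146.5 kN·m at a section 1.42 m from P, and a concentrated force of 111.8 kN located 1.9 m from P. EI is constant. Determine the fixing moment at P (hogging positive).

Choose R_Q as the redundant. The primary structure is the cantilever fixed at P.
Free-end deflection of the primary structure under the applied loading (downward +):
  UDL 19.9: wL⁴/(8EI) = 1266/EI
  clockwise couple 146.5 at a = 1.42: M₀a(2L − a)/(2EI) = 840.4/EI
  point load 111.8 at a = 1.9: Pa²(3L − a)/(6EI) = 830.7/EI
  δ_0 = 2937/EI
Flexibility coefficient — unit upward force at Q: δ_{QQ} = L³/(3EI) = 35.72/EI.
The prop prevents deflection at Q: R_Q = δ_0/δ_{QQ} = 2937/35.72 = 82.23 kN.
Moment equilibrium about P: M_P = Σ(load moments about P) − R_Q·L = 583.4 − 82.23×4.75 = 192.8 kN·m.

M_P = 192.8 kN·m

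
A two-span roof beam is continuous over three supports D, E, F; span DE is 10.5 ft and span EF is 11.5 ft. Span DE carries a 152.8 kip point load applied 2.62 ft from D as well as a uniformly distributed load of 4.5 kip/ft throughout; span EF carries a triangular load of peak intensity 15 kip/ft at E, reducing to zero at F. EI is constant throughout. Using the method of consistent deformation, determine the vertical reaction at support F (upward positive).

Take M_E as the redundant. Released structure: two simple spans DE and EF with a hinge at E.
End slopes at the hinge E, treating each span as simply supported:
  span DE: point load 152.8 at a = 2.62: Pab(L + a)/(6LEI) = 657/EI
  span DE: UDL 4.5: wL³/(24EI) = 217.1/EI
  span EF: triangular load, peak 15: w₀L³/(45EI) = 507/EI
  relative rotation θ_0 = (874 + 507)/EI = 1381/EI
A unit hogging moment at E produces rotation L₁/(3EI) + L₂/(3EI) = 7.333/EI.
Compatibility: M_E·(L₁+L₂)/(3EI) = θ_0, giving M_E = 188.3 kip·ft (hogging).
Span EF, ΣM about F: R_E^{EF}·11.5 = 661.2 + 188.3, so R_E^{EF} = 73.88 kip and R_F = 86.25 − 73.88 = 12.37 kip.

R_F = 12.37 kip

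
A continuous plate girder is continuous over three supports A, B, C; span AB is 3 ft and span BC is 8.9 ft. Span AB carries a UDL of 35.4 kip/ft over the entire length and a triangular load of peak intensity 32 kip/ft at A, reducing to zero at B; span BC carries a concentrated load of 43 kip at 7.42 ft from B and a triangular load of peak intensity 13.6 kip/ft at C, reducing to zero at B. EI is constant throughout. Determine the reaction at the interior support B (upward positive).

R_B = 134 kip

Take M_B as the redundant. Released structure: two simple spans AB and BC with a hinge at B.
End slopes at the hinge B, treating each span as simply supported:
  span AB: UDL 35.4: wL³/(24EI) = 39.83/EI
  span AB: triangular load, peak 32: 7w₀L³/(360EI) = 16.8/EI
  span BC: point load 43 at a = 7.42: Pab(L + b)/(6LEI) = 91.79/EI
  span BC: triangular load, peak 13.6: 7w₀L³/(360EI) = 186.4/EI
  relative rotation θ_0 = (56.62 + 278.2)/EI = 334.8/EI
A unit hogging moment at B produces rotation L₁/(3EI) + L₂/(3EI) = 3.967/EI.
Compatibility: M_B·(L₁+L₂)/(3EI) = θ_0, giving M_B = 84.41 kip·ft (hogging).
Span AB, ΣM about A with M_B applied at B: R_B^{AB}·3 = 207.3 + 84.41, so R_B^{AB} = 97.24 kip and R_A = 154.2 − 97.24 = 56.96 kip.
Span BC, ΣM about C: R_B^{BC}·8.9 = 243.2 + 84.41, so R_B^{BC} = 36.81 kip and R_C = 103.5 − 36.81 = 66.71 kip.
R_B = 97.24 + 36.81 = 134 kip.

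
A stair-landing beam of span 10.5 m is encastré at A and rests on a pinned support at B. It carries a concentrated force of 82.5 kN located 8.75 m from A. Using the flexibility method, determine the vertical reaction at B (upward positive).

Release the roller at B. Primary structure: cantilever fixed at A.
Free-end deflection of the primary structure under the applied loading (downward +):
  point load 82.5 at a = 8.75: Pa²(3L − a)/(6EI) = 23950/EI
Flexibility coefficient — unit upward force at B: δ_{BB} = L³/(3EI) = 385.9/EI.
Compatibility at B: δ_0 − R_B·δ_{BB} = 0, so R_B = 23950/385.9 = 62.07 kN.

R_B = 62.07 kN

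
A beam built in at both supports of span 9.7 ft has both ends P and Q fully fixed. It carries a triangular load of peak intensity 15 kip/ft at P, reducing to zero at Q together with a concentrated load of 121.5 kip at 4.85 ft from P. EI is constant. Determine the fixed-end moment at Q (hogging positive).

Take the two fixed-end moments M_P, M_Q as redundants; the released structure is the simple span PQ.
End rotations of the released simple span under the applied load (×1/EI):
  at P: triangular load, peak 15: w₀L³/(45EI) = 304.2/EI
  at Q: triangular load, peak 15: 7w₀L³/(360EI) = 266.2/EI
  at P: point load 121.5 at a = 4.85: Pab(L + b)/(6LEI) = 714.5/EI
  at Q: point load 121.5 at a = 4.85: Pab(L + a)/(6LEI) = 714.5/EI
  θ_P0 = 1019/EI,  θ_Q0 = 980.7/EI
Flexibility coefficients: a unit moment at one end gives L/(3EI) there and L/(6EI) at the far end, so f₁₁ = f₂₂ = 3.233/EI and f₁₂ = f₂₁ = 1.617/EI.
Compatibility — zero rotation at each built-in end:
  3.233 M_P + 1.617 M_Q = 1019
  1.617 M_P + 3.233 M_Q = 980.7
Solving the pair gives M_P = 217.9 kip·ft and M_Q = 194.4 kip·ft (hogging).

M_Q = 194.4 kip·ft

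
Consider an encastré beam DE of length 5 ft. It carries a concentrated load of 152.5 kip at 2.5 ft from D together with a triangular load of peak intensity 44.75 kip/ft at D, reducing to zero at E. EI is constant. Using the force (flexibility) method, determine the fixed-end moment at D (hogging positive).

Release both end moments; the primary structure is a simply-supported span DE with redundants M_D and M_E.
On the primary (simply-supported) span, the end slopes from the loading are:
  at D: point load 152.5 at a = 2.5: Pab(L + b)/(6LEI) = 238.3/EI
  at E: point load 152.5 at a = 2.5: Pab(L + a)/(6LEI) = 238.3/EI
  at D: triangular load, peak 44.75: w₀L³/(45EI) = 124.3/EI
  at E: triangular load, peak 44.75: 7w₀L³/(360EI) = 108.8/EI
  θ_D0 = 362.6/EI,  θ_E0 = 347/EI
Flexibility coefficients: a unit moment at one end gives L/(3EI) there and L/(6EI) at the far end, so f₁₁ = f₂₂ = 1.667/EI and f₁₂ = f₂₁ = 0.8333/EI.
Compatibility — zero rotation at each built-in end:
  1.667 M_D + 0.8333 M_E = 362.6
  0.8333 M_D + 1.667 M_E = 347
Solving the pair gives M_D = 151.2 kip·ft and M_E = 132.6 kip·ft (hogging).

M_D = 151.2 kip·ft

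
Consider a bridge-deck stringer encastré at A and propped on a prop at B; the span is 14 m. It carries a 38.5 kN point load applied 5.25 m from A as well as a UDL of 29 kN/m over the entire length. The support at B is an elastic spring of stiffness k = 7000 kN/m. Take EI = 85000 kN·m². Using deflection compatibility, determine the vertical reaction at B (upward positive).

Remove the prop at B; the released (primary) structure is a cantilever built in at A.
Free-end deflection of the primary structure under the applied loading (downward +):
  point load 38.5 at a = 5.25: Pa²(3L − a)/(6EI) = 6500/EI
  UDL 29: wL⁴/(8EI) = 139258/EI
  δ_0 = 145758/EI
Tip deflection under a unit load at B: L³/(3EI) = 914.7/EI.
With EI = 85000 kN·m²: δ_0 = 1.7148 m and δ_{BB} = 0.010761 m/kN.
Compatibility — the spring shortens by R_B/k under the reaction it provides: δ_0 − R_B·δ_{BB} = R_B/k. With 1/k = 0.000143 m/kN, R_B = δ_0 / (δ_{BB} + 1/k) = 1.7148 / (0.010761 + 0.000143) = 157.3 kN.

R_B = 157.3 kN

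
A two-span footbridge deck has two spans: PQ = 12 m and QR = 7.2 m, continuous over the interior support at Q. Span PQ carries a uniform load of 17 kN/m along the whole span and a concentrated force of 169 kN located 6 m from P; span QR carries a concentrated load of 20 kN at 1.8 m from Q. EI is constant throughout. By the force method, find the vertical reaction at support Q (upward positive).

R_Q = 298.8 kN

Release continuity at Q by inserting a hinge; the redundant is the internal moment M_Q. The primary structure is two simply-supported spans PQ and QR.
Rotations at Q on the released spans (each span's end-slope, ×1/EI):
  span PQ: UDL 17: wL³/(24EI) = 1224/EI
  span PQ: point load 169 at a = 6: Pab(L + a)/(6LEI) = 1521/EI
  span QR: point load 20 at a = 1.8: Pab(L + b)/(6LEI) = 56.7/EI
  relative rotation θ_0 = (2745 + 56.7)/EI = 2802/EI
A unit hogging moment at Q produces rotation L₁/(3EI) + L₂/(3EI) = 6.4/EI.
Compatibility: M_Q·(L₁+L₂)/(3EI) = θ_0, giving M_Q = 437.8 kN·m (hogging).
Span PQ, ΣM about P with M_Q applied at Q: R_Q^{PQ}·12 = 2238 + 437.8, so R_Q^{PQ} = 223 kN and R_P = 373 − 223 = 150 kN.
Span QR, ΣM about R: R_Q^{QR}·7.2 = 108 + 437.8, so R_Q^{QR} = 75.8 kN and R_R = 20 − 75.8 = -55.8 kN.
R_Q = 223 + 75.8 = 298.8 kN.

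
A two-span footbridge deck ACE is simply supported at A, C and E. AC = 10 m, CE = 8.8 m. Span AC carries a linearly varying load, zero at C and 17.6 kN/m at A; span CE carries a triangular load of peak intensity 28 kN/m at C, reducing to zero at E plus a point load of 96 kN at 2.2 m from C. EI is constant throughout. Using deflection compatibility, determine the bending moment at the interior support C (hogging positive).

Take M_C as the redundant. Released structure: two simple spans AC and CE with a hinge at C.
Discontinuity in slope at C on the released structure — sum the simple-span end rotations:
  span AC: triangular load, peak 17.6: 7w₀L³/(360EI) = 342.2/EI
  span CE: triangular load, peak 28: w₀L³/(45EI) = 424/EI
  span CE: point load 96 at a = 2.2: Pab(L + b)/(6LEI) = 406.6/EI
  relative rotation θ_0 = (342.2 + 830.6)/EI = 1173/EI
A unit hogging moment at C produces rotation L₁/(3EI) + L₂/(3EI) = 6.267/EI.
Slope continuity at C: θ_0 = M_C·6.267/EI, so M_C = 1173/6.267 = 187.2 kN·m (hogging).

M_C = 187.2 kN·m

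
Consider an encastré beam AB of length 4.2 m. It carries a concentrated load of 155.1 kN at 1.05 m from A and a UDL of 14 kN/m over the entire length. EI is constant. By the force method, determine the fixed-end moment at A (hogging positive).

M_A = 112.2 kN·m

Release both end moments; the primary structure is a simply-supported span AB with redundants M_A and M_B.
Simple-span end rotations at A and B under the given loads:
  at A: point load 155.1 at a = 1.05: Pab(L + b)/(6LEI) = 149.6/EI
  at B: point load 155.1 at a = 1.05: Pab(L + a)/(6LEI) = 106.9/EI
  at A: UDL 14: wL³/(24EI) = 43.22/EI
  at B: UDL 14: wL³/(24EI) = 43.22/EI
  θ_A0 = 192.8/EI,  θ_B0 = 150.1/EI
Flexibility coefficients: a unit moment at one end gives L/(3EI) there and L/(6EI) at the far end, so f₁₁ = f₂₂ = 1.4/EI and f₁₂ = f₂₁ = 0.7/EI.
Compatibility — zero rotation at each built-in end:
  1.4 M_A + 0.7 M_B = 192.8
  0.7 M_A + 1.4 M_B = 150.1
Solving the pair gives M_A = 112.2 kN·m and M_B = 51.12 kN·m (hogging).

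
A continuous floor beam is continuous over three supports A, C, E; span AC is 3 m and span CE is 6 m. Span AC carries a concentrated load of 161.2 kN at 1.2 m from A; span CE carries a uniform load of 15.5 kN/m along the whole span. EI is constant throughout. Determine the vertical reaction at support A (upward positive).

R_A = 72.19 kN

Insert a hinge at C; M_C is the redundant, and each span becomes simply supported.
End slopes at the hinge C, treating each span as simply supported:
  span AC: point load 161.2 at a = 1.2: Pab(L + a)/(6LEI) = 81.24/EI
  span CE: UDL 15.5: wL³/(24EI) = 139.5/EI
  relative rotation θ_0 = (81.24 + 139.5)/EI = 220.7/EI
A unit hogging moment at C produces rotation L₁/(3EI) + L₂/(3EI) = 3/EI.
Slope continuity at C: θ_0 = M_C·3/EI, so M_C = 220.7/3 = 73.58 kN·m (hogging).
Span AC, ΣM about A with M_C applied at C: R_C^{AC}·3 = 193.4 + 73.58, so R_C^{AC} = 89.01 kN and R_A = 161.2 − 89.01 = 72.19 kN.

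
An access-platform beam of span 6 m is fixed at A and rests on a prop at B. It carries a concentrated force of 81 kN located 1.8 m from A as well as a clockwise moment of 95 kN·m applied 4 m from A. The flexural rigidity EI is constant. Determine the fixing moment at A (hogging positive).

M_A = 55.08 kN·m

Take the reaction at B as the redundant and release it; the primary structure is a cantilever fixed at A.
Deflection at B on the released cantilever, summing each load's contribution:
  point load 81 at a = 1.8: Pa²(3L − a)/(6EI) = 708.6/EI
  clockwise couple 95 at a = 4: M₀a(2L − a)/(2EI) = 1520/EI
  δ_0 = 2229/EI
Flexibility coefficient — unit upward force at B: δ_{BB} = L³/(3EI) = 72/EI.
Compatibility at B: δ_0 − R_B·δ_{BB} = 0, so R_B = 2229/72 = 30.95 kN.
Moment equilibrium about A: M_A = Σ(load moments about A) − R_B·L = 240.8 − 30.95×6 = 55.08 kN·m.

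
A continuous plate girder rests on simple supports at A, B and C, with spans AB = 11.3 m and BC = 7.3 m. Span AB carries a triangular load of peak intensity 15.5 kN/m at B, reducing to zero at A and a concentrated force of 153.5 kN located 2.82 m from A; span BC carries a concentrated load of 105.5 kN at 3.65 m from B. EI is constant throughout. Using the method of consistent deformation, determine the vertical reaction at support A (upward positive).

R_A = 121.4 kN

Release continuity at B by inserting a hinge; the redundant is the internal moment M_B. The primary structure is two simply-supported spans AB and BC.
End slopes at the hinge B, treating each span as simply supported:
  span AB: triangular load, peak 15.5: w₀L³/(45EI) = 497/EI
  span AB: point load 153.5 at a = 2.82: Pab(L + a)/(6LEI) = 764.5/EI
  span BC: point load 105.5 at a = 3.65: Pab(L + b)/(6LEI) = 351.4/EI
  relative rotation θ_0 = (1261 + 351.4)/EI = 1613/EI
A unit hogging moment at B produces rotation L₁/(3EI) + L₂/(3EI) = 6.2/EI.
Slope continuity at B: θ_0 = M_B·6.2/EI, so M_B = 1613/6.2 = 260.1 kN·m (hogging).
Span AB, ΣM about A with M_B applied at B: R_B^{AB}·11.3 = 1093 + 260.1, so R_B^{AB} = 119.7 kN and R_A = 241.1 − 119.7 = 121.4 kN.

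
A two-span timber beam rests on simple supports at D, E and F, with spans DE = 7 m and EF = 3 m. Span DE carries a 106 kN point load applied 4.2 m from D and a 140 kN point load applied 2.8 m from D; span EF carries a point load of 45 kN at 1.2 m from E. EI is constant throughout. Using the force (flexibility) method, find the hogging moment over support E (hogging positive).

M_E = 222.7 kN·m

Take M_E as the redundant. Released structure: two simple spans DE and EF with a hinge at E.
Rotations at E on the released spans (each span's end-slope, ×1/EI):
  span DE: point load 106 at a = 4.2: Pab(L + a)/(6LEI) = 332.4/EI
  span DE: point load 140 at a = 2.8: Pab(L + a)/(6LEI) = 384.2/EI
  span EF: point load 45 at a = 1.2: Pab(L + b)/(6LEI) = 25.92/EI
  relative rotation θ_0 = (716.6 + 25.92)/EI = 742.5/EI
A unit hogging moment at E produces rotation L₁/(3EI) + L₂/(3EI) = 3.333/EI.
Slope continuity at E: θ_0 = M_E·3.333/EI, so M_E = 742.5/3.333 = 222.7 kN·m (hogging).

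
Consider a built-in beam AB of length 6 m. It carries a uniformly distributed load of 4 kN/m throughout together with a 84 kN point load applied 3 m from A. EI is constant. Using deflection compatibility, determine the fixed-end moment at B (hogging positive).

M_B = 75 kN·m

Take the two fixed-end moments M_A, M_B as redundants; the released structure is the simple span AB.
Simple-span end rotations at A and B under the given loads:
  at A: UDL 4: wL³/(24EI) = 36/EI
  at B: UDL 4: wL³/(24EI) = 36/EI
  at A: point load 84 at a = 3: Pab(L + b)/(6LEI) = 189/EI
  at B: point load 84 at a = 3: Pab(L + a)/(6LEI) = 189/EI
  θ_A0 = 225/EI,  θ_B0 = 225/EI
Flexibility coefficients: a unit moment at one end gives L/(3EI) there and L/(6EI) at the far end, so f₁₁ = f₂₂ = 2/EI and f₁₂ = f₂₁ = 1/EI.
Compatibility — zero rotation at each built-in end:
  2 M_A + 1 M_B = 225
  1 M_A + 2 M_B = 225
Solving the pair gives M_A = 75 kN·m and M_B = 75 kN·m (hogging).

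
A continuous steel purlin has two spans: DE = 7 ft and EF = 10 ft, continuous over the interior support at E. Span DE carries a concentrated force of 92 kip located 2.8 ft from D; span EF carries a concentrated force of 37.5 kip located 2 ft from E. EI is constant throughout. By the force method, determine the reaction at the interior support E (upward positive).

R_E = 85.33 kip

Take M_E as the redundant. Released structure: two simple spans DE and EF with a hinge at E.
End slopes at the hinge E, treating each span as simply supported:
  span DE: point load 92 at a = 2.8: Pab(L + a)/(6LEI) = 252.4/EI
  span EF: point load 37.5 at a = 2: Pab(L + b)/(6LEI) = 180/EI
  relative rotation θ_0 = (252.4 + 180)/EI = 432.4/EI
A unit hogging moment at E produces rotation L₁/(3EI) + L₂/(3EI) = 5.667/EI.
Compatibility: M_E·(L₁+L₂)/(3EI) = θ_0, giving M_E = 76.31 kip·ft (hogging).
Span DE, ΣM about D with M_E applied at E: R_E^{DE}·7 = 257.6 + 76.31, so R_E^{DE} = 47.7 kip and R_D = 92 − 47.7 = 44.3 kip.
Span EF, ΣM about F: R_E^{EF}·10 = 300 + 76.31, so R_E^{EF} = 37.63 kip and R_F = 37.5 − 37.63 = -0.1314 kip.
R_E = 47.7 + 37.63 = 85.33 kip.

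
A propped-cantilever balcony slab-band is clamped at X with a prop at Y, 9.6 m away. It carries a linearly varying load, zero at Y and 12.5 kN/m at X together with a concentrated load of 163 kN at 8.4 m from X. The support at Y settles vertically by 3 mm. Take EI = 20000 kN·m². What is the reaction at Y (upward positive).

R_Y = 144.4 kN

Release the roller at Y. Primary structure: cantilever fixed at X.
Primary-structure tip deflection at Y by superposition:
  triangular load, peak 12.5 at the fixed end: w₀L⁴/(30EI) = 3539/EI
  point load 163 at a = 8.4: Pa²(3L − a)/(6EI) = 39104/EI
  δ_0 = 42643/EI
Flexibility coefficient — unit upward force at Y: δ_{YY} = L³/(3EI) = 294.9/EI.
With EI = 20000 kN·m²: δ_0 = 2.1322 m and δ_{YY} = 0.014746 m/kN.
Compatibility — the beam at Y must follow the support down by 0.003 m: δ_0 − R_Y·δ_{YY} = 0.003, so R_Y = (2.1322 − 0.003)/0.014746 = 144.4 kN.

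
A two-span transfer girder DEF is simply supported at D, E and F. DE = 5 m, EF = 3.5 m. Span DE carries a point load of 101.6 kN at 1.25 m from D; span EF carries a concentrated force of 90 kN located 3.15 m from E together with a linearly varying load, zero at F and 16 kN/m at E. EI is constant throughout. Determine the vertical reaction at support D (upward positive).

Insert a hinge at E; M_E is the redundant, and each span becomes simply supported.
Discontinuity in slope at E on the released structure — sum the simple-span end rotations:
  span DE: point load 101.6 at a = 1.25: Pab(L + a)/(6LEI) = 99.22/EI
  span EF: point load 90 at a = 3.15: Pab(L + b)/(6LEI) = 18.19/EI
  span EF: triangular load, peak 16: w₀L³/(45EI) = 15.24/EI
  relative rotation θ_0 = (99.22 + 33.44)/EI = 132.7/EI
A unit hogging moment at E produces rotation L₁/(3EI) + L₂/(3EI) = 2.833/EI.
Compatibility: M_E·(L₁+L₂)/(3EI) = θ_0, giving M_E = 46.82 kN·m (hogging).
Span DE, ΣM about D with M_E applied at E: R_E^{DE}·5 = 127 + 46.82, so R_E^{DE} = 34.76 kN and R_D = 101.6 − 34.76 = 66.84 kN.

R_D = 66.84 kN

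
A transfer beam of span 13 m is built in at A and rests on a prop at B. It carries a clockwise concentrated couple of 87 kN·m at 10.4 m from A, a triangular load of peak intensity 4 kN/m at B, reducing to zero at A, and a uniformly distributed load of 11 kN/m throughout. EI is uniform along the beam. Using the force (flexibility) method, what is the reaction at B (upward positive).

R_B = 77.56 kN

Take the reaction at B as the redundant and release it; the primary structure is a cantilever fixed at A.
Free-end deflection of the primary structure under the applied loading (downward +):
  clockwise couple 87 at a = 10.4: M₀a(2L − a)/(2EI) = 7057/EI
  triangular load, peak 4 at the free end: 11w₀L⁴/(120EI) = 10472/EI
  UDL 11: wL⁴/(8EI) = 39271/EI
  δ_0 = 56801/EI
Tip deflection under a unit load at B: L³/(3EI) = 732.3/EI.
Compatibility at B: δ_0 − R_B·δ_{BB} = 0, so R_B = 56801/732.3 = 77.56 kN.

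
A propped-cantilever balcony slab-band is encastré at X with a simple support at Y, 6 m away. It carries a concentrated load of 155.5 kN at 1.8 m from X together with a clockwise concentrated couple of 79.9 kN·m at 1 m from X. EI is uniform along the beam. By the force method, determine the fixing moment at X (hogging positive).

Take the reaction at Y as the redundant and release it; the primary structure is a cantilever fixed at X.
Primary-structure tip deflection at Y by superposition:
  point load 155.5 at a = 1.8: Pa²(3L − a)/(6EI) = 1360/EI
  clockwise couple 79.9 at a = 1: M₀a(2L − a)/(2EI) = 439.4/EI
  δ_0 = 1800/EI
Flexibility coefficient — unit upward force at Y: δ_{YY} = L³/(3EI) = 72/EI.
Compatibility at Y: δ_0 − R_Y·δ_{YY} = 0, so R_Y = 1800/72 = 25 kN.
Moment equilibrium about X: M_X = Σ(load moments about X) − R_Y·L = 359.8 − 25×6 = 209.8 kN·m.

M_X = 209.8 kN·m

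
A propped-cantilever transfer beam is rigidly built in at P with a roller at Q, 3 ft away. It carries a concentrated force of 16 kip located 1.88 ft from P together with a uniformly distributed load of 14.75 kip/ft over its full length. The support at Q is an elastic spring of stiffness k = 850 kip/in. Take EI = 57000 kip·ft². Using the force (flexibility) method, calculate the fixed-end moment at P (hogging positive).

M_P = 51.94 kip·ft

Remove the prop at Q; the released (primary) structure is a cantilever built in at P.
Primary-structure tip deflection at Q by superposition:
  point load 16 at a = 1.88: Pa²(3L − a)/(6EI) = 67.11/EI
  UDL 14.75: wL⁴/(8EI) = 149.3/EI
  δ_0 = 216.5/EI
Flexibility coefficient — unit upward force at Q: δ_{QQ} = L³/(3EI) = 9/EI.
With EI = 57000 kip·ft²: δ_0 = 0.003797 ft and δ_{QQ} = 0.000158 ft/kip.
Compatibility — the spring shortens by R_Q/k under the reaction it provides: δ_0 − R_Q·δ_{QQ} = R_Q/k. With 1/k = 1/(850×12) ft/kip = 0.000098 ft/kip, R_Q = δ_0 / (δ_{QQ} + 1/k) = 0.003797 / (0.000158 + 0.000098) = 14.84 kip.
Moment equilibrium about P: M_P = Σ(load moments about P) − R_Q·L = 96.45 − 14.84×3 = 51.94 kip·ft.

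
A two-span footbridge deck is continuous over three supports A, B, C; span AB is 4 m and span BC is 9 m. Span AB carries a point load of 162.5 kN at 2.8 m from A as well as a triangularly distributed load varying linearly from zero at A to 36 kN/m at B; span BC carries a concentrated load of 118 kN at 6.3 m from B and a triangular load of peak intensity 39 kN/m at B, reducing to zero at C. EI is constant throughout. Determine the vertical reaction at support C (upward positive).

Take M_B as the redundant. Released structure: two simple spans AB and BC with a hinge at B.
End slopes at the hinge B, treating each span as simply supported:
  span AB: point load 162.5 at a = 2.8: Pab(L + a)/(6LEI) = 154.7/EI
  span AB: triangular load, peak 36: w₀L³/(45EI) = 51.2/EI
  span BC: point load 118 at a = 6.3: Pab(L + b)/(6LEI) = 434.9/EI
  span BC: triangular load, peak 39: w₀L³/(45EI) = 631.8/EI
  relative rotation θ_0 = (205.9 + 1067)/EI = 1273/EI
A unit hogging moment at B produces rotation L₁/(3EI) + L₂/(3EI) = 4.333/EI.
Slope continuity at B: θ_0 = M_B·4.333/EI, so M_B = 1273/4.333 = 293.7 kN·m (hogging).
Span BC, ΣM about C: R_B^{BC}·9 = 1372 + 293.7, so R_B^{BC} = 185 kN and R_C = 293.5 − 185 = 108.5 kN.

R_C = 108.5 kN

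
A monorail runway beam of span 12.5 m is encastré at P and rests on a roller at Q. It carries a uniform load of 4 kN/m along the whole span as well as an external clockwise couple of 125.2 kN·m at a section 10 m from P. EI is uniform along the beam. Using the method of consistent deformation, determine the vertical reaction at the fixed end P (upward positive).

Take the reaction at Q as the redundant and release it; the primary structure is a cantilever fixed at P.
Free-end deflection of the primary structure under the applied loading (downward +):
  UDL 4: wL⁴/(8EI) = 12207/EI
  clockwise couple 125.2 at a = 10: M₀a(2L − a)/(2EI) = 9390/EI
  δ_0 = 21597/EI
Tip deflection under a unit load at Q: L³/(3EI) = 651/EI.
The prop prevents deflection at Q: R_Q = δ_0/δ_{QQ} = 21597/651 = 33.17 kN.
Vertical equilibrium: R_P = ΣP − R_Q = 50 − 33.17 = 16.83 kN.

R_P = 16.83 kN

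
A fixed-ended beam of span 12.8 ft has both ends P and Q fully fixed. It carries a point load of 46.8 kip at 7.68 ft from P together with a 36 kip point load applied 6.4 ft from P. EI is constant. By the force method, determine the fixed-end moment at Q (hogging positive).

M_Q = 143.9 kip·ft

Release both end moments; the primary structure is a simply-supported span PQ with redundants M_P and M_Q.
On the primary (simply-supported) span, the end slopes from the loading are:
  at P: point load 46.8 at a = 7.68: Pab(L + b)/(6LEI) = 429.4/EI
  at Q: point load 46.8 at a = 7.68: Pab(L + a)/(6LEI) = 490.7/EI
  at P: point load 36 at a = 6.4: Pab(L + b)/(6LEI) = 368.6/EI
  at Q: point load 36 at a = 6.4: Pab(L + a)/(6LEI) = 368.6/EI
  θ_P0 = 798/EI,  θ_Q0 = 859.4/EI
Flexibility coefficients: a unit moment at one end gives L/(3EI) there and L/(6EI) at the far end, so f₁₁ = f₂₂ = 4.267/EI and f₁₂ = f₂₁ = 2.133/EI.
Compatibility — zero rotation at each built-in end:
  4.267 M_P + 2.133 M_Q = 798
  2.133 M_P + 4.267 M_Q = 859.4
Solving the pair gives M_P = 115.1 kip·ft and M_Q = 143.9 kip·ft (hogging).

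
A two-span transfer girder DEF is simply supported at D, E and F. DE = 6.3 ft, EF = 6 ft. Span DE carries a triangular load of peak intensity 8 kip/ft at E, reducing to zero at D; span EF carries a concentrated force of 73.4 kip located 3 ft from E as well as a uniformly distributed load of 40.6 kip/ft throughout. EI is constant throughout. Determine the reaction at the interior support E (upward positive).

R_E = 220.9 kip

Release continuity at E by inserting a hinge; the redundant is the internal moment M_E. The primary structure is two simply-supported spans DE and EF.
Discontinuity in slope at E on the released structure — sum the simple-span end rotations:
  span DE: triangular load, peak 8: w₀L³/(45EI) = 44.45/EI
  span EF: point load 73.4 at a = 3: Pab(L + b)/(6LEI) = 165.2/EI
  span EF: UDL 40.6: wL³/(24EI) = 365.4/EI
  relative rotation θ_0 = (44.45 + 530.5)/EI = 575/EI
A unit hogging moment at E produces rotation L₁/(3EI) + L₂/(3EI) = 4.1/EI.
Compatibility: M_E·(L₁+L₂)/(3EI) = θ_0, giving M_E = 140.2 kip·ft (hogging).
Span DE, ΣM about D with M_E applied at E: R_E^{DE}·6.3 = 105.8 + 140.2, so R_E^{DE} = 39.06 kip and R_D = 25.2 − 39.06 = -13.86 kip.
Span EF, ΣM about F: R_E^{EF}·6 = 951 + 140.2, so R_E^{EF} = 181.9 kip and R_F = 317 − 181.9 = 135.1 kip.
R_E = 39.06 + 181.9 = 220.9 kip.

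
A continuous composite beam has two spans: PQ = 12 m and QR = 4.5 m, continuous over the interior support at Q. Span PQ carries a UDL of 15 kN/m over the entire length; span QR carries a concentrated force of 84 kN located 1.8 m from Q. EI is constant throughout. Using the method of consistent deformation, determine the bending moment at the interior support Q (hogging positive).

Take M_Q as the redundant. Released structure: two simple spans PQ and QR with a hinge at Q.
End slopes at the hinge Q, treating each span as simply supported:
  span PQ: UDL 15: wL³/(24EI) = 1080/EI
  span QR: point load 84 at a = 1.8: Pab(L + b)/(6LEI) = 108.9/EI
  relative rotation θ_0 = (1080 + 108.9)/EI = 1189/EI
A unit hogging moment at Q produces rotation L₁/(3EI) + L₂/(3EI) = 5.5/EI.
Compatibility: M_Q·(L₁+L₂)/(3EI) = θ_0, giving M_Q = 216.2 kN·m (hogging).

M_Q = 216.2 kN·m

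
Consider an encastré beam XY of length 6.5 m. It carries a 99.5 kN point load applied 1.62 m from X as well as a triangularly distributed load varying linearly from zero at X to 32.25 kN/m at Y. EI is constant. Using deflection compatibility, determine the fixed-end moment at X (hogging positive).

M_X = 136.3 kN·m

Take the two fixed-end moments M_X, M_Y as redundants; the released structure is the simple span XY.
Simple-span end rotations at X and Y under the given loads:
  at X: point load 99.5 at a = 1.62: Pab(L + b)/(6LEI) = 229.5/EI
  at Y: point load 99.5 at a = 1.62: Pab(L + a)/(6LEI) = 163.8/EI
  at X: triangular load, peak 32.25: 7w₀L³/(360EI) = 172.2/EI
  at Y: triangular load, peak 32.25: w₀L³/(45EI) = 196.8/EI
  θ_X0 = 401.7/EI,  θ_Y0 = 360.6/EI
Flexibility coefficients: a unit moment at one end gives L/(3EI) there and L/(6EI) at the far end, so f₁₁ = f₂₂ = 2.167/EI and f₁₂ = f₂₁ = 1.083/EI.
Compatibility — zero rotation at each built-in end:
  2.167 M_X + 1.083 M_Y = 401.7
  1.083 M_X + 2.167 M_Y = 360.6
Solving the pair gives M_X = 136.3 kN·m and M_Y = 98.29 kN·m (hogging).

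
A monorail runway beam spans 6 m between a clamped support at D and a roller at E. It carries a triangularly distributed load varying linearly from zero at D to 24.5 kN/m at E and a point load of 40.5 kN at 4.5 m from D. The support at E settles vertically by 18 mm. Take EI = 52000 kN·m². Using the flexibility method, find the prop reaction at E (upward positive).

Release the roller at E. Primary structure: cantilever fixed at D.
Primary-structure tip deflection at E by superposition:
  triangular load, peak 24.5 at the free end: 11w₀L⁴/(120EI) = 2911/EI
  point load 40.5 at a = 4.5: Pa²(3L − a)/(6EI) = 1845/EI
  δ_0 = 4756/EI
Tip deflection under a unit load at E: L³/(3EI) = 72/EI.
With EI = 52000 kN·m²: δ_0 = 0.091459 m and δ_{EE} = 0.001385 m/kN.
Compatibility — the beam at E must follow the support down by 0.018 m: δ_0 − R_E·δ_{EE} = 0.018, so R_E = (0.091459 − 0.018)/0.001385 = 53.05 kN.

R_E = 53.05 kN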